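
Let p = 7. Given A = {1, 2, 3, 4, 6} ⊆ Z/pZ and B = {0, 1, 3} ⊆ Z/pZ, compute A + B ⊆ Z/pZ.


Work in Z/7Z: reduce every sum a + b modulo 7.
Enumerate all 15 pairs:
a = 1: 1+0=1, 1+1=2, 1+3=4
a = 2: 2+0=2, 2+1=3, 2+3=5
a = 3: 3+0=3, 3+1=4, 3+3=6
a = 4: 4+0=4, 4+1=5, 4+3=0
a = 6: 6+0=6, 6+1=0, 6+3=2
Distinct residues collected: {0, 1, 2, 3, 4, 5, 6}
|A + B| = 7 (out of 7 total residues).

A + B = {0, 1, 2, 3, 4, 5, 6}


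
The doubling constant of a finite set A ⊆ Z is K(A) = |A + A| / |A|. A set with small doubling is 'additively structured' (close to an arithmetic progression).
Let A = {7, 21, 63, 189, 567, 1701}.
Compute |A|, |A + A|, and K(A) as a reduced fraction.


|A| = 6.
Compute A + A by enumerating all 36 pairs.
A + A = {14, 28, 42, 70, 84, 126, 196, 210, 252, 378, 574, 588, 630, 756, 1134, 1708, 1722, 1764, 1890, 2268, 3402}, so |A + A| = 21.
K = |A + A| / |A| = 21/6 = 7/2 ≈ 3.5000.
Reference: AP of size 6 gives K = 11/6 ≈ 1.8333; a fully generic set of size 6 gives K ≈ 3.5000.

|A| = 6, |A + A| = 21, K = 21/6 = 7/2.


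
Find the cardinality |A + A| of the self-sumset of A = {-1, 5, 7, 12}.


A + A = {a + a' : a, a' ∈ A}; |A| = 4.
General bounds: 2|A| - 1 ≤ |A + A| ≤ |A|(|A|+1)/2, i.e. 7 ≤ |A + A| ≤ 10.
Lower bound 2|A|-1 is attained iff A is an arithmetic progression.
Enumerate sums a + a' for a ≤ a' (symmetric, so this suffices):
a = -1: -1+-1=-2, -1+5=4, -1+7=6, -1+12=11
a = 5: 5+5=10, 5+7=12, 5+12=17
a = 7: 7+7=14, 7+12=19
a = 12: 12+12=24
Distinct sums: {-2, 4, 6, 10, 11, 12, 14, 17, 19, 24}
|A + A| = 10

|A + A| = 10


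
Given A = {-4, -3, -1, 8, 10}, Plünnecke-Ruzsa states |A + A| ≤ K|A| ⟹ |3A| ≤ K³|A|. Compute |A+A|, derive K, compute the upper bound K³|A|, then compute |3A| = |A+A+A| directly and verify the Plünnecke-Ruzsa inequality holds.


|A| = 5.
Step 1: Compute A + A by enumerating all 25 pairs.
A + A = {-8, -7, -6, -5, -4, -2, 4, 5, 6, 7, 9, 16, 18, 20}, so |A + A| = 14.
Step 2: Doubling constant K = |A + A|/|A| = 14/5 = 14/5 ≈ 2.8000.
Step 3: Plünnecke-Ruzsa gives |3A| ≤ K³·|A| = (2.8000)³ · 5 ≈ 109.7600.
Step 4: Compute 3A = A + A + A directly by enumerating all triples (a,b,c) ∈ A³; |3A| = 28.
Step 5: Check 28 ≤ 109.7600? Yes ✓.

K = 14/5, Plünnecke-Ruzsa bound K³|A| ≈ 109.7600, |3A| = 28, inequality holds.


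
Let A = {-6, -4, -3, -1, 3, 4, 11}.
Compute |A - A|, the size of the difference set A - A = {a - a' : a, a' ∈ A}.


A - A = {a - a' : a, a' ∈ A}; |A| = 7.
Bounds: 2|A|-1 ≤ |A - A| ≤ |A|² - |A| + 1, i.e. 13 ≤ |A - A| ≤ 43.
Note: 0 ∈ A - A always (from a - a). The set is symmetric: if d ∈ A - A then -d ∈ A - A.
Enumerate nonzero differences d = a - a' with a > a' (then include -d):
Positive differences: {1, 2, 3, 4, 5, 6, 7, 8, 9, 10, 12, 14, 15, 17}
Full difference set: {0} ∪ (positive diffs) ∪ (negative diffs).
|A - A| = 1 + 2·14 = 29 (matches direct enumeration: 29).

|A - A| = 29


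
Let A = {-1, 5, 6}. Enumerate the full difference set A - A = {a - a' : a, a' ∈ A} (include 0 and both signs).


A - A = {a - a' : a, a' ∈ A}.
Compute a - a' for each ordered pair (a, a'):
a = -1: -1--1=0, -1-5=-6, -1-6=-7
a = 5: 5--1=6, 5-5=0, 5-6=-1
a = 6: 6--1=7, 6-5=1, 6-6=0
Collecting distinct values (and noting 0 appears from a-a):
A - A = {-7, -6, -1, 0, 1, 6, 7}
|A - A| = 7

A - A = {-7, -6, -1, 0, 1, 6, 7}


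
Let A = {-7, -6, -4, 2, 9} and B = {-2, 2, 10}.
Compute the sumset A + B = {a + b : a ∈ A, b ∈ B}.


A + B = {a + b : a ∈ A, b ∈ B}.
Enumerate all |A|·|B| = 5·3 = 15 pairs (a, b) and collect distinct sums.
a = -7: -7+-2=-9, -7+2=-5, -7+10=3
a = -6: -6+-2=-8, -6+2=-4, -6+10=4
a = -4: -4+-2=-6, -4+2=-2, -4+10=6
a = 2: 2+-2=0, 2+2=4, 2+10=12
a = 9: 9+-2=7, 9+2=11, 9+10=19
Collecting distinct sums: A + B = {-9, -8, -6, -5, -4, -2, 0, 3, 4, 6, 7, 11, 12, 19}
|A + B| = 14

A + B = {-9, -8, -6, -5, -4, -2, 0, 3, 4, 6, 7, 11, 12, 19}


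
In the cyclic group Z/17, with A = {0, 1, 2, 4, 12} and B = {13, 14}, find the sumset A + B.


Work in Z/17Z: reduce every sum a + b modulo 17.
Enumerate all 10 pairs:
a = 0: 0+13=13, 0+14=14
a = 1: 1+13=14, 1+14=15
a = 2: 2+13=15, 2+14=16
a = 4: 4+13=0, 4+14=1
a = 12: 12+13=8, 12+14=9
Distinct residues collected: {0, 1, 8, 9, 13, 14, 15, 16}
|A + B| = 8 (out of 17 total residues).

A + B = {0, 1, 8, 9, 13, 14, 15, 16}


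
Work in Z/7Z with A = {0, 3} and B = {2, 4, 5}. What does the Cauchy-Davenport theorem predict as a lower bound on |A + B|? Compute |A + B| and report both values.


Cauchy-Davenport: |A + B| ≥ min(p, |A| + |B| - 1) for A, B nonempty in Z/pZ.
|A| = 2, |B| = 3, p = 7.
CD lower bound = min(7, 2 + 3 - 1) = min(7, 4) = 4.
Compute A + B mod 7 directly:
a = 0: 0+2=2, 0+4=4, 0+5=5
a = 3: 3+2=5, 3+4=0, 3+5=1
A + B = {0, 1, 2, 4, 5}, so |A + B| = 5.
Verify: 5 ≥ 4? Yes ✓.

CD lower bound = 4, actual |A + B| = 5.


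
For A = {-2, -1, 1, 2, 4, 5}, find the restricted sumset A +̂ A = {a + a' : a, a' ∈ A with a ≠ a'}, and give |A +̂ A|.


Restricted sumset: A +̂ A = {a + a' : a ∈ A, a' ∈ A, a ≠ a'}.
Equivalently, take A + A and drop any sum 2a that is achievable ONLY as a + a for a ∈ A (i.e. sums representable only with equal summands).
Enumerate pairs (a, a') with a < a' (symmetric, so each unordered pair gives one sum; this covers all a ≠ a'):
  -2 + -1 = -3
  -2 + 1 = -1
  -2 + 2 = 0
  -2 + 4 = 2
  -2 + 5 = 3
  -1 + 1 = 0
  -1 + 2 = 1
  -1 + 4 = 3
  -1 + 5 = 4
  1 + 2 = 3
  1 + 4 = 5
  1 + 5 = 6
  2 + 4 = 6
  2 + 5 = 7
  4 + 5 = 9
Collected distinct sums: {-3, -1, 0, 1, 2, 3, 4, 5, 6, 7, 9}
|A +̂ A| = 11
(Reference bound: |A +̂ A| ≥ 2|A| - 3 for |A| ≥ 2, with |A| = 6 giving ≥ 9.)

|A +̂ A| = 11


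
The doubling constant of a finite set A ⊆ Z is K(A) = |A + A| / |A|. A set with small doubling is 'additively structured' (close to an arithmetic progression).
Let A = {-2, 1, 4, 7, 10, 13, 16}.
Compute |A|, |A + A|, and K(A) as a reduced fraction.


|A| = 7.
Compute A + A by enumerating all 49 pairs.
A + A = {-4, -1, 2, 5, 8, 11, 14, 17, 20, 23, 26, 29, 32}, so |A + A| = 13.
K = |A + A| / |A| = 13/7 (already in lowest terms) ≈ 1.8571.
Reference: AP of size 7 gives K = 13/7 ≈ 1.8571; a fully generic set of size 7 gives K ≈ 4.0000.

|A| = 7, |A + A| = 13, K = 13/7.


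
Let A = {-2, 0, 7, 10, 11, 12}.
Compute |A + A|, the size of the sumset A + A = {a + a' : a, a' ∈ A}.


A + A = {a + a' : a, a' ∈ A}; |A| = 6.
General bounds: 2|A| - 1 ≤ |A + A| ≤ |A|(|A|+1)/2, i.e. 11 ≤ |A + A| ≤ 21.
Lower bound 2|A|-1 is attained iff A is an arithmetic progression.
Enumerate sums a + a' for a ≤ a' (symmetric, so this suffices):
a = -2: -2+-2=-4, -2+0=-2, -2+7=5, -2+10=8, -2+11=9, -2+12=10
a = 0: 0+0=0, 0+7=7, 0+10=10, 0+11=11, 0+12=12
a = 7: 7+7=14, 7+10=17, 7+11=18, 7+12=19
a = 10: 10+10=20, 10+11=21, 10+12=22
a = 11: 11+11=22, 11+12=23
a = 12: 12+12=24
Distinct sums: {-4, -2, 0, 5, 7, 8, 9, 10, 11, 12, 14, 17, 18, 19, 20, 21, 22, 23, 24}
|A + A| = 19

|A + A| = 19


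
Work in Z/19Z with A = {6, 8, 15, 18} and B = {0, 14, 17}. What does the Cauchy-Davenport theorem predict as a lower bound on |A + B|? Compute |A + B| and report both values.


Cauchy-Davenport: |A + B| ≥ min(p, |A| + |B| - 1) for A, B nonempty in Z/pZ.
|A| = 4, |B| = 3, p = 19.
CD lower bound = min(19, 4 + 3 - 1) = min(19, 6) = 6.
Compute A + B mod 19 directly:
a = 6: 6+0=6, 6+14=1, 6+17=4
a = 8: 8+0=8, 8+14=3, 8+17=6
a = 15: 15+0=15, 15+14=10, 15+17=13
a = 18: 18+0=18, 18+14=13, 18+17=16
A + B = {1, 3, 4, 6, 8, 10, 13, 15, 16, 18}, so |A + B| = 10.
Verify: 10 ≥ 6? Yes ✓.

CD lower bound = 6, actual |A + B| = 10.


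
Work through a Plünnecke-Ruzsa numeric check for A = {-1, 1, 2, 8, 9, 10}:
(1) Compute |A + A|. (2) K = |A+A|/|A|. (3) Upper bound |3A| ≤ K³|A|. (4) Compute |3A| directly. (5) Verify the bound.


|A| = 6.
Step 1: Compute A + A by enumerating all 36 pairs.
A + A = {-2, 0, 1, 2, 3, 4, 7, 8, 9, 10, 11, 12, 16, 17, 18, 19, 20}, so |A + A| = 17.
Step 2: Doubling constant K = |A + A|/|A| = 17/6 = 17/6 ≈ 2.8333.
Step 3: Plünnecke-Ruzsa gives |3A| ≤ K³·|A| = (2.8333)³ · 6 ≈ 136.4722.
Step 4: Compute 3A = A + A + A directly by enumerating all triples (a,b,c) ∈ A³; |3A| = 32.
Step 5: Check 32 ≤ 136.4722? Yes ✓.

K = 17/6, Plünnecke-Ruzsa bound K³|A| ≈ 136.4722, |3A| = 32, inequality holds.


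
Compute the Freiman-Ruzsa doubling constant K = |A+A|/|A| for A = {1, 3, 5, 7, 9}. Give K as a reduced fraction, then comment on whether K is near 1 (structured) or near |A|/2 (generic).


|A| = 5.
Compute A + A by enumerating all 25 pairs.
A + A = {2, 4, 6, 8, 10, 12, 14, 16, 18}, so |A + A| = 9.
K = |A + A| / |A| = 9/5 (already in lowest terms) ≈ 1.8000.
Reference: AP of size 5 gives K = 9/5 ≈ 1.8000; a fully generic set of size 5 gives K ≈ 3.0000.

|A| = 5, |A + A| = 9, K = 9/5.


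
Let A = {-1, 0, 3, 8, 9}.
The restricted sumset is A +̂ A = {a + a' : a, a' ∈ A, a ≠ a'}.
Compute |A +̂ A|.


Restricted sumset: A +̂ A = {a + a' : a ∈ A, a' ∈ A, a ≠ a'}.
Equivalently, take A + A and drop any sum 2a that is achievable ONLY as a + a for a ∈ A (i.e. sums representable only with equal summands).
Enumerate pairs (a, a') with a < a' (symmetric, so each unordered pair gives one sum; this covers all a ≠ a'):
  -1 + 0 = -1
  -1 + 3 = 2
  -1 + 8 = 7
  -1 + 9 = 8
  0 + 3 = 3
  0 + 8 = 8
  0 + 9 = 9
  3 + 8 = 11
  3 + 9 = 12
  8 + 9 = 17
Collected distinct sums: {-1, 2, 3, 7, 8, 9, 11, 12, 17}
|A +̂ A| = 9
(Reference bound: |A +̂ A| ≥ 2|A| - 3 for |A| ≥ 2, with |A| = 5 giving ≥ 7.)

|A +̂ A| = 9


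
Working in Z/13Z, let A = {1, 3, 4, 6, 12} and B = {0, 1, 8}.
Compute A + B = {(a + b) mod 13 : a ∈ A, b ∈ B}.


Work in Z/13Z: reduce every sum a + b modulo 13.
Enumerate all 15 pairs:
a = 1: 1+0=1, 1+1=2, 1+8=9
a = 3: 3+0=3, 3+1=4, 3+8=11
a = 4: 4+0=4, 4+1=5, 4+8=12
a = 6: 6+0=6, 6+1=7, 6+8=1
a = 12: 12+0=12, 12+1=0, 12+8=7
Distinct residues collected: {0, 1, 2, 3, 4, 5, 6, 7, 9, 11, 12}
|A + B| = 11 (out of 13 total residues).

A + B = {0, 1, 2, 3, 4, 5, 6, 7, 9, 11, 12}


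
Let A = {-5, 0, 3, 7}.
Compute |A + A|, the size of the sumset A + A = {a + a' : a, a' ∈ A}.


A + A = {a + a' : a, a' ∈ A}; |A| = 4.
General bounds: 2|A| - 1 ≤ |A + A| ≤ |A|(|A|+1)/2, i.e. 7 ≤ |A + A| ≤ 10.
Lower bound 2|A|-1 is attained iff A is an arithmetic progression.
Enumerate sums a + a' for a ≤ a' (symmetric, so this suffices):
a = -5: -5+-5=-10, -5+0=-5, -5+3=-2, -5+7=2
a = 0: 0+0=0, 0+3=3, 0+7=7
a = 3: 3+3=6, 3+7=10
a = 7: 7+7=14
Distinct sums: {-10, -5, -2, 0, 2, 3, 6, 7, 10, 14}
|A + A| = 10

|A + A| = 10


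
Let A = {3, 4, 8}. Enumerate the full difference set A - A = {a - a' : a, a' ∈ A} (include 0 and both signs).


A - A = {a - a' : a, a' ∈ A}.
Compute a - a' for each ordered pair (a, a'):
a = 3: 3-3=0, 3-4=-1, 3-8=-5
a = 4: 4-3=1, 4-4=0, 4-8=-4
a = 8: 8-3=5, 8-4=4, 8-8=0
Collecting distinct values (and noting 0 appears from a-a):
A - A = {-5, -4, -1, 0, 1, 4, 5}
|A - A| = 7

A - A = {-5, -4, -1, 0, 1, 4, 5}


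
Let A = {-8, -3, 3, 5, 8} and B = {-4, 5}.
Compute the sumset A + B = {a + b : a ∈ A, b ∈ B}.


A + B = {a + b : a ∈ A, b ∈ B}.
Enumerate all |A|·|B| = 5·2 = 10 pairs (a, b) and collect distinct sums.
a = -8: -8+-4=-12, -8+5=-3
a = -3: -3+-4=-7, -3+5=2
a = 3: 3+-4=-1, 3+5=8
a = 5: 5+-4=1, 5+5=10
a = 8: 8+-4=4, 8+5=13
Collecting distinct sums: A + B = {-12, -7, -3, -1, 1, 2, 4, 8, 10, 13}
|A + B| = 10

A + B = {-12, -7, -3, -1, 1, 2, 4, 8, 10, 13}


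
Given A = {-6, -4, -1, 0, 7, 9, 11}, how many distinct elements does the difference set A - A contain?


A - A = {a - a' : a, a' ∈ A}; |A| = 7.
Bounds: 2|A|-1 ≤ |A - A| ≤ |A|² - |A| + 1, i.e. 13 ≤ |A - A| ≤ 43.
Note: 0 ∈ A - A always (from a - a). The set is symmetric: if d ∈ A - A then -d ∈ A - A.
Enumerate nonzero differences d = a - a' with a > a' (then include -d):
Positive differences: {1, 2, 3, 4, 5, 6, 7, 8, 9, 10, 11, 12, 13, 15, 17}
Full difference set: {0} ∪ (positive diffs) ∪ (negative diffs).
|A - A| = 1 + 2·15 = 31 (matches direct enumeration: 31).

|A - A| = 31


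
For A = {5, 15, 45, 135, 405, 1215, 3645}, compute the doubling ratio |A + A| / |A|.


|A| = 7.
Compute A + A by enumerating all 49 pairs.
A + A = {10, 20, 30, 50, 60, 90, 140, 150, 180, 270, 410, 420, 450, 540, 810, 1220, 1230, 1260, 1350, 1620, 2430, 3650, 3660, 3690, 3780, 4050, 4860, 7290}, so |A + A| = 28.
K = |A + A| / |A| = 28/7 = 4/1 ≈ 4.0000.
Reference: AP of size 7 gives K = 13/7 ≈ 1.8571; a fully generic set of size 7 gives K ≈ 4.0000.

|A| = 7, |A + A| = 28, K = 28/7 = 4/1.


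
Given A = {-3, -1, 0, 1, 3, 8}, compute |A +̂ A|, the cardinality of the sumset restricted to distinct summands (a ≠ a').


Restricted sumset: A +̂ A = {a + a' : a ∈ A, a' ∈ A, a ≠ a'}.
Equivalently, take A + A and drop any sum 2a that is achievable ONLY as a + a for a ∈ A (i.e. sums representable only with equal summands).
Enumerate pairs (a, a') with a < a' (symmetric, so each unordered pair gives one sum; this covers all a ≠ a'):
  -3 + -1 = -4
  -3 + 0 = -3
  -3 + 1 = -2
  -3 + 3 = 0
  -3 + 8 = 5
  -1 + 0 = -1
  -1 + 1 = 0
  -1 + 3 = 2
  -1 + 8 = 7
  0 + 1 = 1
  0 + 3 = 3
  0 + 8 = 8
  1 + 3 = 4
  1 + 8 = 9
  3 + 8 = 11
Collected distinct sums: {-4, -3, -2, -1, 0, 1, 2, 3, 4, 5, 7, 8, 9, 11}
|A +̂ A| = 14
(Reference bound: |A +̂ A| ≥ 2|A| - 3 for |A| ≥ 2, with |A| = 6 giving ≥ 9.)

|A +̂ A| = 14


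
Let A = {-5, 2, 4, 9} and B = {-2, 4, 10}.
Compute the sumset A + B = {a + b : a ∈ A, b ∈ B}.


A + B = {a + b : a ∈ A, b ∈ B}.
Enumerate all |A|·|B| = 4·3 = 12 pairs (a, b) and collect distinct sums.
a = -5: -5+-2=-7, -5+4=-1, -5+10=5
a = 2: 2+-2=0, 2+4=6, 2+10=12
a = 4: 4+-2=2, 4+4=8, 4+10=14
a = 9: 9+-2=7, 9+4=13, 9+10=19
Collecting distinct sums: A + B = {-7, -1, 0, 2, 5, 6, 7, 8, 12, 13, 14, 19}
|A + B| = 12

A + B = {-7, -1, 0, 2, 5, 6, 7, 8, 12, 13, 14, 19}


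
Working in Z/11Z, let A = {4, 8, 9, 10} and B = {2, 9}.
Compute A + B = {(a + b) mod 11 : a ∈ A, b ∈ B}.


Work in Z/11Z: reduce every sum a + b modulo 11.
Enumerate all 8 pairs:
a = 4: 4+2=6, 4+9=2
a = 8: 8+2=10, 8+9=6
a = 9: 9+2=0, 9+9=7
a = 10: 10+2=1, 10+9=8
Distinct residues collected: {0, 1, 2, 6, 7, 8, 10}
|A + B| = 7 (out of 11 total residues).

A + B = {0, 1, 2, 6, 7, 8, 10}


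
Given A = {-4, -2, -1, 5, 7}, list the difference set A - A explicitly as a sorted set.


A - A = {a - a' : a, a' ∈ A}.
Compute a - a' for each ordered pair (a, a'):
a = -4: -4--4=0, -4--2=-2, -4--1=-3, -4-5=-9, -4-7=-11
a = -2: -2--4=2, -2--2=0, -2--1=-1, -2-5=-7, -2-7=-9
a = -1: -1--4=3, -1--2=1, -1--1=0, -1-5=-6, -1-7=-8
a = 5: 5--4=9, 5--2=7, 5--1=6, 5-5=0, 5-7=-2
a = 7: 7--4=11, 7--2=9, 7--1=8, 7-5=2, 7-7=0
Collecting distinct values (and noting 0 appears from a-a):
A - A = {-11, -9, -8, -7, -6, -3, -2, -1, 0, 1, 2, 3, 6, 7, 8, 9, 11}
|A - A| = 17

A - A = {-11, -9, -8, -7, -6, -3, -2, -1, 0, 1, 2, 3, 6, 7, 8, 9, 11}


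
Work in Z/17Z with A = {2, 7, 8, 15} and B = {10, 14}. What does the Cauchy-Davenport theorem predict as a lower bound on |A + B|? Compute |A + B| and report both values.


Cauchy-Davenport: |A + B| ≥ min(p, |A| + |B| - 1) for A, B nonempty in Z/pZ.
|A| = 4, |B| = 2, p = 17.
CD lower bound = min(17, 4 + 2 - 1) = min(17, 5) = 5.
Compute A + B mod 17 directly:
a = 2: 2+10=12, 2+14=16
a = 7: 7+10=0, 7+14=4
a = 8: 8+10=1, 8+14=5
a = 15: 15+10=8, 15+14=12
A + B = {0, 1, 4, 5, 8, 12, 16}, so |A + B| = 7.
Verify: 7 ≥ 5? Yes ✓.

CD lower bound = 5, actual |A + B| = 7.


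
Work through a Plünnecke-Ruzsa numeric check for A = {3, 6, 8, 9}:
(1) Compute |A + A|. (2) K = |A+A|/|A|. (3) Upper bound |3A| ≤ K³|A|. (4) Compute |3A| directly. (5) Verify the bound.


|A| = 4.
Step 1: Compute A + A by enumerating all 16 pairs.
A + A = {6, 9, 11, 12, 14, 15, 16, 17, 18}, so |A + A| = 9.
Step 2: Doubling constant K = |A + A|/|A| = 9/4 = 9/4 ≈ 2.2500.
Step 3: Plünnecke-Ruzsa gives |3A| ≤ K³·|A| = (2.2500)³ · 4 ≈ 45.5625.
Step 4: Compute 3A = A + A + A directly by enumerating all triples (a,b,c) ∈ A³; |3A| = 15.
Step 5: Check 15 ≤ 45.5625? Yes ✓.

K = 9/4, Plünnecke-Ruzsa bound K³|A| ≈ 45.5625, |3A| = 15, inequality holds.


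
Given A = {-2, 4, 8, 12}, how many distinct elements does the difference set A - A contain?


A - A = {a - a' : a, a' ∈ A}; |A| = 4.
Bounds: 2|A|-1 ≤ |A - A| ≤ |A|² - |A| + 1, i.e. 7 ≤ |A - A| ≤ 13.
Note: 0 ∈ A - A always (from a - a). The set is symmetric: if d ∈ A - A then -d ∈ A - A.
Enumerate nonzero differences d = a - a' with a > a' (then include -d):
Positive differences: {4, 6, 8, 10, 14}
Full difference set: {0} ∪ (positive diffs) ∪ (negative diffs).
|A - A| = 1 + 2·5 = 11 (matches direct enumeration: 11).

|A - A| = 11


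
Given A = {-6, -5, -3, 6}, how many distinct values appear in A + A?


A + A = {a + a' : a, a' ∈ A}; |A| = 4.
General bounds: 2|A| - 1 ≤ |A + A| ≤ |A|(|A|+1)/2, i.e. 7 ≤ |A + A| ≤ 10.
Lower bound 2|A|-1 is attained iff A is an arithmetic progression.
Enumerate sums a + a' for a ≤ a' (symmetric, so this suffices):
a = -6: -6+-6=-12, -6+-5=-11, -6+-3=-9, -6+6=0
a = -5: -5+-5=-10, -5+-3=-8, -5+6=1
a = -3: -3+-3=-6, -3+6=3
a = 6: 6+6=12
Distinct sums: {-12, -11, -10, -9, -8, -6, 0, 1, 3, 12}
|A + A| = 10

|A + A| = 10


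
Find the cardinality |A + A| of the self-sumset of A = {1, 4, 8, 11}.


A + A = {a + a' : a, a' ∈ A}; |A| = 4.
General bounds: 2|A| - 1 ≤ |A + A| ≤ |A|(|A|+1)/2, i.e. 7 ≤ |A + A| ≤ 10.
Lower bound 2|A|-1 is attained iff A is an arithmetic progression.
Enumerate sums a + a' for a ≤ a' (symmetric, so this suffices):
a = 1: 1+1=2, 1+4=5, 1+8=9, 1+11=12
a = 4: 4+4=8, 4+8=12, 4+11=15
a = 8: 8+8=16, 8+11=19
a = 11: 11+11=22
Distinct sums: {2, 5, 8, 9, 12, 15, 16, 19, 22}
|A + A| = 9

|A + A| = 9


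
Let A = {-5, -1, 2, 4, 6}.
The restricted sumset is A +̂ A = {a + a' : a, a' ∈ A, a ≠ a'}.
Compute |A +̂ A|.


Restricted sumset: A +̂ A = {a + a' : a ∈ A, a' ∈ A, a ≠ a'}.
Equivalently, take A + A and drop any sum 2a that is achievable ONLY as a + a for a ∈ A (i.e. sums representable only with equal summands).
Enumerate pairs (a, a') with a < a' (symmetric, so each unordered pair gives one sum; this covers all a ≠ a'):
  -5 + -1 = -6
  -5 + 2 = -3
  -5 + 4 = -1
  -5 + 6 = 1
  -1 + 2 = 1
  -1 + 4 = 3
  -1 + 6 = 5
  2 + 4 = 6
  2 + 6 = 8
  4 + 6 = 10
Collected distinct sums: {-6, -3, -1, 1, 3, 5, 6, 8, 10}
|A +̂ A| = 9
(Reference bound: |A +̂ A| ≥ 2|A| - 3 for |A| ≥ 2, with |A| = 5 giving ≥ 7.)

|A +̂ A| = 9


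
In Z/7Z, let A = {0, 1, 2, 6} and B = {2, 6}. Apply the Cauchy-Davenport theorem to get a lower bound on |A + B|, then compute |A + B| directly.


Cauchy-Davenport: |A + B| ≥ min(p, |A| + |B| - 1) for A, B nonempty in Z/pZ.
|A| = 4, |B| = 2, p = 7.
CD lower bound = min(7, 4 + 2 - 1) = min(7, 5) = 5.
Compute A + B mod 7 directly:
a = 0: 0+2=2, 0+6=6
a = 1: 1+2=3, 1+6=0
a = 2: 2+2=4, 2+6=1
a = 6: 6+2=1, 6+6=5
A + B = {0, 1, 2, 3, 4, 5, 6}, so |A + B| = 7.
Verify: 7 ≥ 5? Yes ✓.

CD lower bound = 5, actual |A + B| = 7.


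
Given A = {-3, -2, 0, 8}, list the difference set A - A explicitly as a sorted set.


A - A = {a - a' : a, a' ∈ A}.
Compute a - a' for each ordered pair (a, a'):
a = -3: -3--3=0, -3--2=-1, -3-0=-3, -3-8=-11
a = -2: -2--3=1, -2--2=0, -2-0=-2, -2-8=-10
a = 0: 0--3=3, 0--2=2, 0-0=0, 0-8=-8
a = 8: 8--3=11, 8--2=10, 8-0=8, 8-8=0
Collecting distinct values (and noting 0 appears from a-a):
A - A = {-11, -10, -8, -3, -2, -1, 0, 1, 2, 3, 8, 10, 11}
|A - A| = 13

A - A = {-11, -10, -8, -3, -2, -1, 0, 1, 2, 3, 8, 10, 11}


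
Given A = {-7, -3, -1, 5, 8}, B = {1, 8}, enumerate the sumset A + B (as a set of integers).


A + B = {a + b : a ∈ A, b ∈ B}.
Enumerate all |A|·|B| = 5·2 = 10 pairs (a, b) and collect distinct sums.
a = -7: -7+1=-6, -7+8=1
a = -3: -3+1=-2, -3+8=5
a = -1: -1+1=0, -1+8=7
a = 5: 5+1=6, 5+8=13
a = 8: 8+1=9, 8+8=16
Collecting distinct sums: A + B = {-6, -2, 0, 1, 5, 6, 7, 9, 13, 16}
|A + B| = 10

A + B = {-6, -2, 0, 1, 5, 6, 7, 9, 13, 16}


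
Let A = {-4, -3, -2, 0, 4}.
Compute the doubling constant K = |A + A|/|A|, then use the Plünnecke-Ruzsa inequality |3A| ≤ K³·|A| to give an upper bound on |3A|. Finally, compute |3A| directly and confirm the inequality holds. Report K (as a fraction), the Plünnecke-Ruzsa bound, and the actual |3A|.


|A| = 5.
Step 1: Compute A + A by enumerating all 25 pairs.
A + A = {-8, -7, -6, -5, -4, -3, -2, 0, 1, 2, 4, 8}, so |A + A| = 12.
Step 2: Doubling constant K = |A + A|/|A| = 12/5 = 12/5 ≈ 2.4000.
Step 3: Plünnecke-Ruzsa gives |3A| ≤ K³·|A| = (2.4000)³ · 5 ≈ 69.1200.
Step 4: Compute 3A = A + A + A directly by enumerating all triples (a,b,c) ∈ A³; |3A| = 20.
Step 5: Check 20 ≤ 69.1200? Yes ✓.

K = 12/5, Plünnecke-Ruzsa bound K³|A| ≈ 69.1200, |3A| = 20, inequality holds.


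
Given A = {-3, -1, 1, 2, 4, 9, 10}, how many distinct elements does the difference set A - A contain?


A - A = {a - a' : a, a' ∈ A}; |A| = 7.
Bounds: 2|A|-1 ≤ |A - A| ≤ |A|² - |A| + 1, i.e. 13 ≤ |A - A| ≤ 43.
Note: 0 ∈ A - A always (from a - a). The set is symmetric: if d ∈ A - A then -d ∈ A - A.
Enumerate nonzero differences d = a - a' with a > a' (then include -d):
Positive differences: {1, 2, 3, 4, 5, 6, 7, 8, 9, 10, 11, 12, 13}
Full difference set: {0} ∪ (positive diffs) ∪ (negative diffs).
|A - A| = 1 + 2·13 = 27 (matches direct enumeration: 27).

|A - A| = 27


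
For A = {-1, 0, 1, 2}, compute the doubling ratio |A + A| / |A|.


|A| = 4.
Compute A + A by enumerating all 16 pairs.
A + A = {-2, -1, 0, 1, 2, 3, 4}, so |A + A| = 7.
K = |A + A| / |A| = 7/4 (already in lowest terms) ≈ 1.7500.
Reference: AP of size 4 gives K = 7/4 ≈ 1.7500; a fully generic set of size 4 gives K ≈ 2.5000.

|A| = 4, |A + A| = 7, K = 7/4.


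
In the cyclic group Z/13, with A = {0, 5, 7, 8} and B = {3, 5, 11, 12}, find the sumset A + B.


Work in Z/13Z: reduce every sum a + b modulo 13.
Enumerate all 16 pairs:
a = 0: 0+3=3, 0+5=5, 0+11=11, 0+12=12
a = 5: 5+3=8, 5+5=10, 5+11=3, 5+12=4
a = 7: 7+3=10, 7+5=12, 7+11=5, 7+12=6
a = 8: 8+3=11, 8+5=0, 8+11=6, 8+12=7
Distinct residues collected: {0, 3, 4, 5, 6, 7, 8, 10, 11, 12}
|A + B| = 10 (out of 13 total residues).

A + B = {0, 3, 4, 5, 6, 7, 8, 10, 11, 12}


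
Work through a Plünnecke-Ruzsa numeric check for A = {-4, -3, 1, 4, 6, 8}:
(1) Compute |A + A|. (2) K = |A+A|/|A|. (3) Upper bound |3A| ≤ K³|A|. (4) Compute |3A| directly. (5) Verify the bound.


|A| = 6.
Step 1: Compute A + A by enumerating all 36 pairs.
A + A = {-8, -7, -6, -3, -2, 0, 1, 2, 3, 4, 5, 7, 8, 9, 10, 12, 14, 16}, so |A + A| = 18.
Step 2: Doubling constant K = |A + A|/|A| = 18/6 = 18/6 ≈ 3.0000.
Step 3: Plünnecke-Ruzsa gives |3A| ≤ K³·|A| = (3.0000)³ · 6 ≈ 162.0000.
Step 4: Compute 3A = A + A + A directly by enumerating all triples (a,b,c) ∈ A³; |3A| = 33.
Step 5: Check 33 ≤ 162.0000? Yes ✓.

K = 18/6, Plünnecke-Ruzsa bound K³|A| ≈ 162.0000, |3A| = 33, inequality holds.


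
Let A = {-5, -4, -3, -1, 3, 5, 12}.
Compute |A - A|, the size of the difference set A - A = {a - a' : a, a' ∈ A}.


A - A = {a - a' : a, a' ∈ A}; |A| = 7.
Bounds: 2|A|-1 ≤ |A - A| ≤ |A|² - |A| + 1, i.e. 13 ≤ |A - A| ≤ 43.
Note: 0 ∈ A - A always (from a - a). The set is symmetric: if d ∈ A - A then -d ∈ A - A.
Enumerate nonzero differences d = a - a' with a > a' (then include -d):
Positive differences: {1, 2, 3, 4, 6, 7, 8, 9, 10, 13, 15, 16, 17}
Full difference set: {0} ∪ (positive diffs) ∪ (negative diffs).
|A - A| = 1 + 2·13 = 27 (matches direct enumeration: 27).

|A - A| = 27


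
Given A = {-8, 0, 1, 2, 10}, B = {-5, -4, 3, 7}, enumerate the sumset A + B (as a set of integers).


A + B = {a + b : a ∈ A, b ∈ B}.
Enumerate all |A|·|B| = 5·4 = 20 pairs (a, b) and collect distinct sums.
a = -8: -8+-5=-13, -8+-4=-12, -8+3=-5, -8+7=-1
a = 0: 0+-5=-5, 0+-4=-4, 0+3=3, 0+7=7
a = 1: 1+-5=-4, 1+-4=-3, 1+3=4, 1+7=8
a = 2: 2+-5=-3, 2+-4=-2, 2+3=5, 2+7=9
a = 10: 10+-5=5, 10+-4=6, 10+3=13, 10+7=17
Collecting distinct sums: A + B = {-13, -12, -5, -4, -3, -2, -1, 3, 4, 5, 6, 7, 8, 9, 13, 17}
|A + B| = 16

A + B = {-13, -12, -5, -4, -3, -2, -1, 3, 4, 5, 6, 7, 8, 9, 13, 17}


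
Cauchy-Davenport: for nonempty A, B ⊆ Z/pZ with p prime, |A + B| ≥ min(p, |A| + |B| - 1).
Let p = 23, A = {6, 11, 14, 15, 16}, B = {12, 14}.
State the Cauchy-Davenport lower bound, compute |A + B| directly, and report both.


Cauchy-Davenport: |A + B| ≥ min(p, |A| + |B| - 1) for A, B nonempty in Z/pZ.
|A| = 5, |B| = 2, p = 23.
CD lower bound = min(23, 5 + 2 - 1) = min(23, 6) = 6.
Compute A + B mod 23 directly:
a = 6: 6+12=18, 6+14=20
a = 11: 11+12=0, 11+14=2
a = 14: 14+12=3, 14+14=5
a = 15: 15+12=4, 15+14=6
a = 16: 16+12=5, 16+14=7
A + B = {0, 2, 3, 4, 5, 6, 7, 18, 20}, so |A + B| = 9.
Verify: 9 ≥ 6? Yes ✓.

CD lower bound = 6, actual |A + B| = 9.


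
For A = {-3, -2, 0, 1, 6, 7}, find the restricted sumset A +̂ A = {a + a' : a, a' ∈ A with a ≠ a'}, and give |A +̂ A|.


Restricted sumset: A +̂ A = {a + a' : a ∈ A, a' ∈ A, a ≠ a'}.
Equivalently, take A + A and drop any sum 2a that is achievable ONLY as a + a for a ∈ A (i.e. sums representable only with equal summands).
Enumerate pairs (a, a') with a < a' (symmetric, so each unordered pair gives one sum; this covers all a ≠ a'):
  -3 + -2 = -5
  -3 + 0 = -3
  -3 + 1 = -2
  -3 + 6 = 3
  -3 + 7 = 4
  -2 + 0 = -2
  -2 + 1 = -1
  -2 + 6 = 4
  -2 + 7 = 5
  0 + 1 = 1
  0 + 6 = 6
  0 + 7 = 7
  1 + 6 = 7
  1 + 7 = 8
  6 + 7 = 13
Collected distinct sums: {-5, -3, -2, -1, 1, 3, 4, 5, 6, 7, 8, 13}
|A +̂ A| = 12
(Reference bound: |A +̂ A| ≥ 2|A| - 3 for |A| ≥ 2, with |A| = 6 giving ≥ 9.)

|A +̂ A| = 12


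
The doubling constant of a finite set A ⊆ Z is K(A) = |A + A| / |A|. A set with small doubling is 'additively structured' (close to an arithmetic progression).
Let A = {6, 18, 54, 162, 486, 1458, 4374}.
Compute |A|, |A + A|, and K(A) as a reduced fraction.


|A| = 7.
Compute A + A by enumerating all 49 pairs.
A + A = {12, 24, 36, 60, 72, 108, 168, 180, 216, 324, 492, 504, 540, 648, 972, 1464, 1476, 1512, 1620, 1944, 2916, 4380, 4392, 4428, 4536, 4860, 5832, 8748}, so |A + A| = 28.
K = |A + A| / |A| = 28/7 = 4/1 ≈ 4.0000.
Reference: AP of size 7 gives K = 13/7 ≈ 1.8571; a fully generic set of size 7 gives K ≈ 4.0000.

|A| = 7, |A + A| = 28, K = 28/7 = 4/1.


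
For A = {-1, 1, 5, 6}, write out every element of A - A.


A - A = {a - a' : a, a' ∈ A}.
Compute a - a' for each ordered pair (a, a'):
a = -1: -1--1=0, -1-1=-2, -1-5=-6, -1-6=-7
a = 1: 1--1=2, 1-1=0, 1-5=-4, 1-6=-5
a = 5: 5--1=6, 5-1=4, 5-5=0, 5-6=-1
a = 6: 6--1=7, 6-1=5, 6-5=1, 6-6=0
Collecting distinct values (and noting 0 appears from a-a):
A - A = {-7, -6, -5, -4, -2, -1, 0, 1, 2, 4, 5, 6, 7}
|A - A| = 13

A - A = {-7, -6, -5, -4, -2, -1, 0, 1, 2, 4, 5, 6, 7}


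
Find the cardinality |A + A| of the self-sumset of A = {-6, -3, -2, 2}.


A + A = {a + a' : a, a' ∈ A}; |A| = 4.
General bounds: 2|A| - 1 ≤ |A + A| ≤ |A|(|A|+1)/2, i.e. 7 ≤ |A + A| ≤ 10.
Lower bound 2|A|-1 is attained iff A is an arithmetic progression.
Enumerate sums a + a' for a ≤ a' (symmetric, so this suffices):
a = -6: -6+-6=-12, -6+-3=-9, -6+-2=-8, -6+2=-4
a = -3: -3+-3=-6, -3+-2=-5, -3+2=-1
a = -2: -2+-2=-4, -2+2=0
a = 2: 2+2=4
Distinct sums: {-12, -9, -8, -6, -5, -4, -1, 0, 4}
|A + A| = 9

|A + A| = 9


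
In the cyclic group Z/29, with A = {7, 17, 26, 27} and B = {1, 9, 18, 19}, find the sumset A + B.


Work in Z/29Z: reduce every sum a + b modulo 29.
Enumerate all 16 pairs:
a = 7: 7+1=8, 7+9=16, 7+18=25, 7+19=26
a = 17: 17+1=18, 17+9=26, 17+18=6, 17+19=7
a = 26: 26+1=27, 26+9=6, 26+18=15, 26+19=16
a = 27: 27+1=28, 27+9=7, 27+18=16, 27+19=17
Distinct residues collected: {6, 7, 8, 15, 16, 17, 18, 25, 26, 27, 28}
|A + B| = 11 (out of 29 total residues).

A + B = {6, 7, 8, 15, 16, 17, 18, 25, 26, 27, 28}


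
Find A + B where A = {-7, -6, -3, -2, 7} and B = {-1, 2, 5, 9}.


A + B = {a + b : a ∈ A, b ∈ B}.
Enumerate all |A|·|B| = 5·4 = 20 pairs (a, b) and collect distinct sums.
a = -7: -7+-1=-8, -7+2=-5, -7+5=-2, -7+9=2
a = -6: -6+-1=-7, -6+2=-4, -6+5=-1, -6+9=3
a = -3: -3+-1=-4, -3+2=-1, -3+5=2, -3+9=6
a = -2: -2+-1=-3, -2+2=0, -2+5=3, -2+9=7
a = 7: 7+-1=6, 7+2=9, 7+5=12, 7+9=16
Collecting distinct sums: A + B = {-8, -7, -5, -4, -3, -2, -1, 0, 2, 3, 6, 7, 9, 12, 16}
|A + B| = 15

A + B = {-8, -7, -5, -4, -3, -2, -1, 0, 2, 3, 6, 7, 9, 12, 16}


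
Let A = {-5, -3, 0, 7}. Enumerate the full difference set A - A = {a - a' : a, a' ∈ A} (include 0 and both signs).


A - A = {a - a' : a, a' ∈ A}.
Compute a - a' for each ordered pair (a, a'):
a = -5: -5--5=0, -5--3=-2, -5-0=-5, -5-7=-12
a = -3: -3--5=2, -3--3=0, -3-0=-3, -3-7=-10
a = 0: 0--5=5, 0--3=3, 0-0=0, 0-7=-7
a = 7: 7--5=12, 7--3=10, 7-0=7, 7-7=0
Collecting distinct values (and noting 0 appears from a-a):
A - A = {-12, -10, -7, -5, -3, -2, 0, 2, 3, 5, 7, 10, 12}
|A - A| = 13

A - A = {-12, -10, -7, -5, -3, -2, 0, 2, 3, 5, 7, 10, 12}


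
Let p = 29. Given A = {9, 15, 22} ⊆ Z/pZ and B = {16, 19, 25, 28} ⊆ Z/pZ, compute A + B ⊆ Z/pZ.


Work in Z/29Z: reduce every sum a + b modulo 29.
Enumerate all 12 pairs:
a = 9: 9+16=25, 9+19=28, 9+25=5, 9+28=8
a = 15: 15+16=2, 15+19=5, 15+25=11, 15+28=14
a = 22: 22+16=9, 22+19=12, 22+25=18, 22+28=21
Distinct residues collected: {2, 5, 8, 9, 11, 12, 14, 18, 21, 25, 28}
|A + B| = 11 (out of 29 total residues).

A + B = {2, 5, 8, 9, 11, 12, 14, 18, 21, 25, 28}


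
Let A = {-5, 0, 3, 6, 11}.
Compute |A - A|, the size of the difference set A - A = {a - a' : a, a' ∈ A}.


A - A = {a - a' : a, a' ∈ A}; |A| = 5.
Bounds: 2|A|-1 ≤ |A - A| ≤ |A|² - |A| + 1, i.e. 9 ≤ |A - A| ≤ 21.
Note: 0 ∈ A - A always (from a - a). The set is symmetric: if d ∈ A - A then -d ∈ A - A.
Enumerate nonzero differences d = a - a' with a > a' (then include -d):
Positive differences: {3, 5, 6, 8, 11, 16}
Full difference set: {0} ∪ (positive diffs) ∪ (negative diffs).
|A - A| = 1 + 2·6 = 13 (matches direct enumeration: 13).

|A - A| = 13


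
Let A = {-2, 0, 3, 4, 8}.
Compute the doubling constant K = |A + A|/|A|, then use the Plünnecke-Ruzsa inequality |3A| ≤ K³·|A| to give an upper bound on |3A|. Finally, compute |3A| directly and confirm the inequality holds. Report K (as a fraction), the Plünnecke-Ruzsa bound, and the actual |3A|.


|A| = 5.
Step 1: Compute A + A by enumerating all 25 pairs.
A + A = {-4, -2, 0, 1, 2, 3, 4, 6, 7, 8, 11, 12, 16}, so |A + A| = 13.
Step 2: Doubling constant K = |A + A|/|A| = 13/5 = 13/5 ≈ 2.6000.
Step 3: Plünnecke-Ruzsa gives |3A| ≤ K³·|A| = (2.6000)³ · 5 ≈ 87.8800.
Step 4: Compute 3A = A + A + A directly by enumerating all triples (a,b,c) ∈ A³; |3A| = 23.
Step 5: Check 23 ≤ 87.8800? Yes ✓.

K = 13/5, Plünnecke-Ruzsa bound K³|A| ≈ 87.8800, |3A| = 23, inequality holds.


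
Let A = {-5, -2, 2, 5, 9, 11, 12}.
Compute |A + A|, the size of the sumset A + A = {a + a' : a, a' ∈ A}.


A + A = {a + a' : a, a' ∈ A}; |A| = 7.
General bounds: 2|A| - 1 ≤ |A + A| ≤ |A|(|A|+1)/2, i.e. 13 ≤ |A + A| ≤ 28.
Lower bound 2|A|-1 is attained iff A is an arithmetic progression.
Enumerate sums a + a' for a ≤ a' (symmetric, so this suffices):
a = -5: -5+-5=-10, -5+-2=-7, -5+2=-3, -5+5=0, -5+9=4, -5+11=6, -5+12=7
a = -2: -2+-2=-4, -2+2=0, -2+5=3, -2+9=7, -2+11=9, -2+12=10
a = 2: 2+2=4, 2+5=7, 2+9=11, 2+11=13, 2+12=14
a = 5: 5+5=10, 5+9=14, 5+11=16, 5+12=17
a = 9: 9+9=18, 9+11=20, 9+12=21
a = 11: 11+11=22, 11+12=23
a = 12: 12+12=24
Distinct sums: {-10, -7, -4, -3, 0, 3, 4, 6, 7, 9, 10, 11, 13, 14, 16, 17, 18, 20, 21, 22, 23, 24}
|A + A| = 22

|A + A| = 22


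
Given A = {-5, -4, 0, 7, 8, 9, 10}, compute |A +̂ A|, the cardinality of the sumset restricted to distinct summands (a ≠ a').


Restricted sumset: A +̂ A = {a + a' : a ∈ A, a' ∈ A, a ≠ a'}.
Equivalently, take A + A and drop any sum 2a that is achievable ONLY as a + a for a ∈ A (i.e. sums representable only with equal summands).
Enumerate pairs (a, a') with a < a' (symmetric, so each unordered pair gives one sum; this covers all a ≠ a'):
  -5 + -4 = -9
  -5 + 0 = -5
  -5 + 7 = 2
  -5 + 8 = 3
  -5 + 9 = 4
  -5 + 10 = 5
  -4 + 0 = -4
  -4 + 7 = 3
  -4 + 8 = 4
  -4 + 9 = 5
  -4 + 10 = 6
  0 + 7 = 7
  0 + 8 = 8
  0 + 9 = 9
  0 + 10 = 10
  7 + 8 = 15
  7 + 9 = 16
  7 + 10 = 17
  8 + 9 = 17
  8 + 10 = 18
  9 + 10 = 19
Collected distinct sums: {-9, -5, -4, 2, 3, 4, 5, 6, 7, 8, 9, 10, 15, 16, 17, 18, 19}
|A +̂ A| = 17
(Reference bound: |A +̂ A| ≥ 2|A| - 3 for |A| ≥ 2, with |A| = 7 giving ≥ 11.)

|A +̂ A| = 17


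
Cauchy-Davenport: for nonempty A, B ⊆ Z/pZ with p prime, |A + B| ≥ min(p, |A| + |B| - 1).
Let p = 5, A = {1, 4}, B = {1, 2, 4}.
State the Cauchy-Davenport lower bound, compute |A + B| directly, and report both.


Cauchy-Davenport: |A + B| ≥ min(p, |A| + |B| - 1) for A, B nonempty in Z/pZ.
|A| = 2, |B| = 3, p = 5.
CD lower bound = min(5, 2 + 3 - 1) = min(5, 4) = 4.
Compute A + B mod 5 directly:
a = 1: 1+1=2, 1+2=3, 1+4=0
a = 4: 4+1=0, 4+2=1, 4+4=3
A + B = {0, 1, 2, 3}, so |A + B| = 4.
Verify: 4 ≥ 4? Yes ✓.

CD lower bound = 4, actual |A + B| = 4.


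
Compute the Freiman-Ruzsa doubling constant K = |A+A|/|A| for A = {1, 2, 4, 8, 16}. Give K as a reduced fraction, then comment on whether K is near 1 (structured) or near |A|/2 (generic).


|A| = 5.
Compute A + A by enumerating all 25 pairs.
A + A = {2, 3, 4, 5, 6, 8, 9, 10, 12, 16, 17, 18, 20, 24, 32}, so |A + A| = 15.
K = |A + A| / |A| = 15/5 = 3/1 ≈ 3.0000.
Reference: AP of size 5 gives K = 9/5 ≈ 1.8000; a fully generic set of size 5 gives K ≈ 3.0000.

|A| = 5, |A + A| = 15, K = 15/5 = 3/1.


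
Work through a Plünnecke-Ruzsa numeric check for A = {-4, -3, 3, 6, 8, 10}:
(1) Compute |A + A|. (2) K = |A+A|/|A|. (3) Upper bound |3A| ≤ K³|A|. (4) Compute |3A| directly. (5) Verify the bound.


|A| = 6.
Step 1: Compute A + A by enumerating all 36 pairs.
A + A = {-8, -7, -6, -1, 0, 2, 3, 4, 5, 6, 7, 9, 11, 12, 13, 14, 16, 18, 20}, so |A + A| = 19.
Step 2: Doubling constant K = |A + A|/|A| = 19/6 = 19/6 ≈ 3.1667.
Step 3: Plünnecke-Ruzsa gives |3A| ≤ K³·|A| = (3.1667)³ · 6 ≈ 190.5278.
Step 4: Compute 3A = A + A + A directly by enumerating all triples (a,b,c) ∈ A³; |3A| = 37.
Step 5: Check 37 ≤ 190.5278? Yes ✓.

K = 19/6, Plünnecke-Ruzsa bound K³|A| ≈ 190.5278, |3A| = 37, inequality holds.


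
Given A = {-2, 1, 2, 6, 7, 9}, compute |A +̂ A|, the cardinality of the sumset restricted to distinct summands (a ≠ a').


Restricted sumset: A +̂ A = {a + a' : a ∈ A, a' ∈ A, a ≠ a'}.
Equivalently, take A + A and drop any sum 2a that is achievable ONLY as a + a for a ∈ A (i.e. sums representable only with equal summands).
Enumerate pairs (a, a') with a < a' (symmetric, so each unordered pair gives one sum; this covers all a ≠ a'):
  -2 + 1 = -1
  -2 + 2 = 0
  -2 + 6 = 4
  -2 + 7 = 5
  -2 + 9 = 7
  1 + 2 = 3
  1 + 6 = 7
  1 + 7 = 8
  1 + 9 = 10
  2 + 6 = 8
  2 + 7 = 9
  2 + 9 = 11
  6 + 7 = 13
  6 + 9 = 15
  7 + 9 = 16
Collected distinct sums: {-1, 0, 3, 4, 5, 7, 8, 9, 10, 11, 13, 15, 16}
|A +̂ A| = 13
(Reference bound: |A +̂ A| ≥ 2|A| - 3 for |A| ≥ 2, with |A| = 6 giving ≥ 9.)

|A +̂ A| = 13


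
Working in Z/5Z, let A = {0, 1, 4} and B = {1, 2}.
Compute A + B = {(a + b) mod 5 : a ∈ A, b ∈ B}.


Work in Z/5Z: reduce every sum a + b modulo 5.
Enumerate all 6 pairs:
a = 0: 0+1=1, 0+2=2
a = 1: 1+1=2, 1+2=3
a = 4: 4+1=0, 4+2=1
Distinct residues collected: {0, 1, 2, 3}
|A + B| = 4 (out of 5 total residues).

A + B = {0, 1, 2, 3}


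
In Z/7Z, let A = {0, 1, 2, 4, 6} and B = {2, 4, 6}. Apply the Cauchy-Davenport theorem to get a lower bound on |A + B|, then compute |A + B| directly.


Cauchy-Davenport: |A + B| ≥ min(p, |A| + |B| - 1) for A, B nonempty in Z/pZ.
|A| = 5, |B| = 3, p = 7.
CD lower bound = min(7, 5 + 3 - 1) = min(7, 7) = 7.
Compute A + B mod 7 directly:
a = 0: 0+2=2, 0+4=4, 0+6=6
a = 1: 1+2=3, 1+4=5, 1+6=0
a = 2: 2+2=4, 2+4=6, 2+6=1
a = 4: 4+2=6, 4+4=1, 4+6=3
a = 6: 6+2=1, 6+4=3, 6+6=5
A + B = {0, 1, 2, 3, 4, 5, 6}, so |A + B| = 7.
Verify: 7 ≥ 7? Yes ✓.

CD lower bound = 7, actual |A + B| = 7.


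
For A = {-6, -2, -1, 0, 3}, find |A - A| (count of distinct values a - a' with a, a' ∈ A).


A - A = {a - a' : a, a' ∈ A}; |A| = 5.
Bounds: 2|A|-1 ≤ |A - A| ≤ |A|² - |A| + 1, i.e. 9 ≤ |A - A| ≤ 21.
Note: 0 ∈ A - A always (from a - a). The set is symmetric: if d ∈ A - A then -d ∈ A - A.
Enumerate nonzero differences d = a - a' with a > a' (then include -d):
Positive differences: {1, 2, 3, 4, 5, 6, 9}
Full difference set: {0} ∪ (positive diffs) ∪ (negative diffs).
|A - A| = 1 + 2·7 = 15 (matches direct enumeration: 15).

|A - A| = 15


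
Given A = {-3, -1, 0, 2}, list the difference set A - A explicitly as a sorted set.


A - A = {a - a' : a, a' ∈ A}.
Compute a - a' for each ordered pair (a, a'):
a = -3: -3--3=0, -3--1=-2, -3-0=-3, -3-2=-5
a = -1: -1--3=2, -1--1=0, -1-0=-1, -1-2=-3
a = 0: 0--3=3, 0--1=1, 0-0=0, 0-2=-2
a = 2: 2--3=5, 2--1=3, 2-0=2, 2-2=0
Collecting distinct values (and noting 0 appears from a-a):
A - A = {-5, -3, -2, -1, 0, 1, 2, 3, 5}
|A - A| = 9

A - A = {-5, -3, -2, -1, 0, 1, 2, 3, 5}


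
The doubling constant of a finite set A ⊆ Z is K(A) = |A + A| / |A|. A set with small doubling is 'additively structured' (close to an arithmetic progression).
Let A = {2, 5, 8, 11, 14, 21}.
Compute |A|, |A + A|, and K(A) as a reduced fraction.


|A| = 6.
Compute A + A by enumerating all 36 pairs.
A + A = {4, 7, 10, 13, 16, 19, 22, 23, 25, 26, 28, 29, 32, 35, 42}, so |A + A| = 15.
K = |A + A| / |A| = 15/6 = 5/2 ≈ 2.5000.
Reference: AP of size 6 gives K = 11/6 ≈ 1.8333; a fully generic set of size 6 gives K ≈ 3.5000.

|A| = 6, |A + A| = 15, K = 15/6 = 5/2.


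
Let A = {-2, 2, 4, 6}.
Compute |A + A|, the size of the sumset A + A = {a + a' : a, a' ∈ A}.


A + A = {a + a' : a, a' ∈ A}; |A| = 4.
General bounds: 2|A| - 1 ≤ |A + A| ≤ |A|(|A|+1)/2, i.e. 7 ≤ |A + A| ≤ 10.
Lower bound 2|A|-1 is attained iff A is an arithmetic progression.
Enumerate sums a + a' for a ≤ a' (symmetric, so this suffices):
a = -2: -2+-2=-4, -2+2=0, -2+4=2, -2+6=4
a = 2: 2+2=4, 2+4=6, 2+6=8
a = 4: 4+4=8, 4+6=10
a = 6: 6+6=12
Distinct sums: {-4, 0, 2, 4, 6, 8, 10, 12}
|A + A| = 8

|A + A| = 8


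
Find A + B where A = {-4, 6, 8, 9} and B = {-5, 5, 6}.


A + B = {a + b : a ∈ A, b ∈ B}.
Enumerate all |A|·|B| = 4·3 = 12 pairs (a, b) and collect distinct sums.
a = -4: -4+-5=-9, -4+5=1, -4+6=2
a = 6: 6+-5=1, 6+5=11, 6+6=12
a = 8: 8+-5=3, 8+5=13, 8+6=14
a = 9: 9+-5=4, 9+5=14, 9+6=15
Collecting distinct sums: A + B = {-9, 1, 2, 3, 4, 11, 12, 13, 14, 15}
|A + B| = 10

A + B = {-9, 1, 2, 3, 4, 11, 12, 13, 14, 15}


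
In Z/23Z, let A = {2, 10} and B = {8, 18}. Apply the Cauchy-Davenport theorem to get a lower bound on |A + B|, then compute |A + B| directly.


Cauchy-Davenport: |A + B| ≥ min(p, |A| + |B| - 1) for A, B nonempty in Z/pZ.
|A| = 2, |B| = 2, p = 23.
CD lower bound = min(23, 2 + 2 - 1) = min(23, 3) = 3.
Compute A + B mod 23 directly:
a = 2: 2+8=10, 2+18=20
a = 10: 10+8=18, 10+18=5
A + B = {5, 10, 18, 20}, so |A + B| = 4.
Verify: 4 ≥ 3? Yes ✓.

CD lower bound = 3, actual |A + B| = 4.


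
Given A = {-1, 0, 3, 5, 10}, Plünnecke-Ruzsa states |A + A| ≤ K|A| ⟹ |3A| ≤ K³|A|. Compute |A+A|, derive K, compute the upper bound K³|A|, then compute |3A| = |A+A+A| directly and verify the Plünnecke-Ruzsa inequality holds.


|A| = 5.
Step 1: Compute A + A by enumerating all 25 pairs.
A + A = {-2, -1, 0, 2, 3, 4, 5, 6, 8, 9, 10, 13, 15, 20}, so |A + A| = 14.
Step 2: Doubling constant K = |A + A|/|A| = 14/5 = 14/5 ≈ 2.8000.
Step 3: Plünnecke-Ruzsa gives |3A| ≤ K³·|A| = (2.8000)³ · 5 ≈ 109.7600.
Step 4: Compute 3A = A + A + A directly by enumerating all triples (a,b,c) ∈ A³; |3A| = 26.
Step 5: Check 26 ≤ 109.7600? Yes ✓.

K = 14/5, Plünnecke-Ruzsa bound K³|A| ≈ 109.7600, |3A| = 26, inequality holds.
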